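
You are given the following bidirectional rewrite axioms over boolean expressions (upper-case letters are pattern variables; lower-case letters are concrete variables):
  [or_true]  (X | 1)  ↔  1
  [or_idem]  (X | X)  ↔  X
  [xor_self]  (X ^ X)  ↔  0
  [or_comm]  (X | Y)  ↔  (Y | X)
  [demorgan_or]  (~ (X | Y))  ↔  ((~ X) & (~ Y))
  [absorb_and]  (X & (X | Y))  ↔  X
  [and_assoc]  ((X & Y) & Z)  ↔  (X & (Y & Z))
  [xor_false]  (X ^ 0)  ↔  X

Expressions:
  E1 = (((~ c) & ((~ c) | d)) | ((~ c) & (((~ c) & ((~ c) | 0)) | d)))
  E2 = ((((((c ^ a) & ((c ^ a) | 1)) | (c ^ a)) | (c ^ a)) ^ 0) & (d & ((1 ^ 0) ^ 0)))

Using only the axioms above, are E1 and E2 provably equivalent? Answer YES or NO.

Every axiom is a valid identity, so a rewrite proof would force E1 and E2 to agree under every assignment.
At a=0, c=0, d=0: E1 = 1 but E2 = 0; they differ, so no derivation exists.

NO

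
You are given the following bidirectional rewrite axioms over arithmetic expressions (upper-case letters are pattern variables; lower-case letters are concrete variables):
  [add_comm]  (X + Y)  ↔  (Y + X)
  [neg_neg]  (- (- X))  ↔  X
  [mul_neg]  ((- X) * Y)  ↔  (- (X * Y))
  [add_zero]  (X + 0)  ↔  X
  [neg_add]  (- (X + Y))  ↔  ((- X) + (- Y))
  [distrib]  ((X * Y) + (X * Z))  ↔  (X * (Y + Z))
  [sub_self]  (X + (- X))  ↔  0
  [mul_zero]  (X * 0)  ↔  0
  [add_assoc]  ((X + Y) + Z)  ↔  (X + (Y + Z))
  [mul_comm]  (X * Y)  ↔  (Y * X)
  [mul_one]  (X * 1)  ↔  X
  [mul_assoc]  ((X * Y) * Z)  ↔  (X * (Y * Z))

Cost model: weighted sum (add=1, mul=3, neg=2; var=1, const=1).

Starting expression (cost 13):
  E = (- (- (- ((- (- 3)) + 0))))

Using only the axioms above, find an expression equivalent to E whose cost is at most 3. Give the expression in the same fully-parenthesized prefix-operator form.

(- 3)   [cost 3]

(1) ((- (- 3)) + 0)  =[add_zero →]=  (- (- 3))    ⊢ (- (- (- (- (- 3)))))
(2) (- (- 3))  =[neg_neg →]=  3    ⊢ (- (- (- 3)))
(3) (- (- 3))  =[neg_neg →]=  3    ⊢ cost 3, within 3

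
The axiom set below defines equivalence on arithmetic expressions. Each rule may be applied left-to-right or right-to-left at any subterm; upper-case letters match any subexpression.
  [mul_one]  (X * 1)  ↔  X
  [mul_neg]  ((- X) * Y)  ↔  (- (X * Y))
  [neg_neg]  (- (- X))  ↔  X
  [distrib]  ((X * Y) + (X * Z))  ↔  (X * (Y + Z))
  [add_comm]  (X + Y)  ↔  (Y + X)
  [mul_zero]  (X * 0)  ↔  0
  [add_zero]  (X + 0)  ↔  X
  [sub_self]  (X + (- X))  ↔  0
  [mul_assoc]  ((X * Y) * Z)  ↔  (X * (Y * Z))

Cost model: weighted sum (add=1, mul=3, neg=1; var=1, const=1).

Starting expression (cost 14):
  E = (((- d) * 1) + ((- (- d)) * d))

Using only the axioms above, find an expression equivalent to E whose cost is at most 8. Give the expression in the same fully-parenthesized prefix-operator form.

((d * d) + (- d))   [cost 8]

1. [mul_one →] ((- d) * 1)  →  (- d);  E = ((- d) + ((- (- d)) * d))
2. [add_comm →] ((- d) + ((- (- d)) * d))  →  (((- (- d)) * d) + (- d))
3. [neg_neg →] (- (- d))  →  d;  cost 8 ≤ 8, done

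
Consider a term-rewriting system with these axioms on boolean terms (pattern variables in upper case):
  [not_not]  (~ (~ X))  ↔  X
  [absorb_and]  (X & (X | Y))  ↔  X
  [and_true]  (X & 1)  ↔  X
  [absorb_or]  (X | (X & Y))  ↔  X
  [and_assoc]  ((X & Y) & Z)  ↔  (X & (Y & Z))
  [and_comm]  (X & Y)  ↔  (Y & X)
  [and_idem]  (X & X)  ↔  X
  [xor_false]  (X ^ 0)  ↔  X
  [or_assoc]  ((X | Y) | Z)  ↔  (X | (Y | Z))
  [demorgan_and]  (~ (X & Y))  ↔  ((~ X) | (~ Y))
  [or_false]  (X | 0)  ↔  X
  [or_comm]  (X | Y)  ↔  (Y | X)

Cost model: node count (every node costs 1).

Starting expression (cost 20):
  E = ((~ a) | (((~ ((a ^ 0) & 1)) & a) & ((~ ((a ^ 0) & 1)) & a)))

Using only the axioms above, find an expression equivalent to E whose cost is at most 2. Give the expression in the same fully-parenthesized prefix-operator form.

step 1: and_idem (→) rewrites (((~ ((a ^ 0) & 1)) & a) & ((~ ((a ^ 0) & 1)) & a)) into ((~ ((a ^ 0) & 1)) & a), now ((~ a) | ((~ ((a ^ 0) & 1)) & a))
step 2: xor_false (→) rewrites (a ^ 0) into a, now ((~ a) | ((~ (a & 1)) & a))
step 3: and_true (→) rewrites (a & 1) into a, now ((~ a) | ((~ a) & a))
step 4: absorb_or (→) rewrites ((~ a) | ((~ a) & a)) into (~ a), reaching cost 2 (bound 2)

(~ a)   [cost 2]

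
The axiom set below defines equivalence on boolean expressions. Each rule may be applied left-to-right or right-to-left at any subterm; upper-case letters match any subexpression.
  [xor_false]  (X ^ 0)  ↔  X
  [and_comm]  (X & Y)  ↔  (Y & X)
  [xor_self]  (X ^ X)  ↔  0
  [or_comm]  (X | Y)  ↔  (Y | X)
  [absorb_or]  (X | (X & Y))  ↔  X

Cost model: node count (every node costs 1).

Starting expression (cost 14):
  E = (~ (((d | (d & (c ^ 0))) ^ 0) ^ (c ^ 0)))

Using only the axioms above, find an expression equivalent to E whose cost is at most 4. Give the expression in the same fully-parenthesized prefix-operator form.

(~ (d ^ c))   [cost 4]

1. [xor_false →] (c ^ 0)  →  c;  E = (~ (((d | (d & c)) ^ 0) ^ (c ^ 0)))
2. [absorb_or →] (d | (d & c))  →  d;  E = (~ ((d ^ 0) ^ (c ^ 0)))
3. [xor_false →] (d ^ 0)  →  d;  E = (~ (d ^ (c ^ 0)))
4. [xor_false →] (c ^ 0)  →  c;  cost 4 ≤ 4, done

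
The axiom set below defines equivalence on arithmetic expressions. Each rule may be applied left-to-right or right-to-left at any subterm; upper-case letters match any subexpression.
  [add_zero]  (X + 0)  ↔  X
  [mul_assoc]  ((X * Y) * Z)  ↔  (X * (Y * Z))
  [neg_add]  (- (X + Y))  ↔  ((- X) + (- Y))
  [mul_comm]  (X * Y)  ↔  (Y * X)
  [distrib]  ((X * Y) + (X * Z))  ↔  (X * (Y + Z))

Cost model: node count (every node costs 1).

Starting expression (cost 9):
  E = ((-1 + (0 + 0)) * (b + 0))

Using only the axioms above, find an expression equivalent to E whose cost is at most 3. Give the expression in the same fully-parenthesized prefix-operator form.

(-1 * b)   [cost 3]

step 1: add_zero (→) rewrites (0 + 0) into 0, now ((-1 + 0) * (b + 0))
step 2: add_zero (→) rewrites (-1 + 0) into -1, now (-1 * (b + 0))
step 3: add_zero (→) rewrites (b + 0) into b, reaching cost 3 (bound 3)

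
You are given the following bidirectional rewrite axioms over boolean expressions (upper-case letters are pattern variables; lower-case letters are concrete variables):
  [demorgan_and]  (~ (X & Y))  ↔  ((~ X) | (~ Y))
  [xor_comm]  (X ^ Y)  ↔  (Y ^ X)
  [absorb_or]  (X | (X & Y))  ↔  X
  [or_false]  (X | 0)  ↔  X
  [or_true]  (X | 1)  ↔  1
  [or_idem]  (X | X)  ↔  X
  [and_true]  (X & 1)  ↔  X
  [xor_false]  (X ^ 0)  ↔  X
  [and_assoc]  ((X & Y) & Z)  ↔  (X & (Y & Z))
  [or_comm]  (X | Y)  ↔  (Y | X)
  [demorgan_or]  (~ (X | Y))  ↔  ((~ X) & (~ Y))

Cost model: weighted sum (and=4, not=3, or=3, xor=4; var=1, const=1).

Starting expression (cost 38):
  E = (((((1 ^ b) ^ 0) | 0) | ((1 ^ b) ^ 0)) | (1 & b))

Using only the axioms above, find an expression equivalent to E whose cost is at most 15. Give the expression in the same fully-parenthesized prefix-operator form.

((1 ^ b) | (1 & b))   [cost 15]

step 1: or_false (→) rewrites (((1 ^ b) ^ 0) | 0) into ((1 ^ b) ^ 0), now ((((1 ^ b) ^ 0) | ((1 ^ b) ^ 0)) | (1 & b))
step 2: or_idem (→) rewrites (((1 ^ b) ^ 0) | ((1 ^ b) ^ 0)) into ((1 ^ b) ^ 0), now (((1 ^ b) ^ 0) | (1 & b))
step 3: xor_false (→) rewrites ((1 ^ b) ^ 0) into (1 ^ b), reaching cost 15 (bound 15)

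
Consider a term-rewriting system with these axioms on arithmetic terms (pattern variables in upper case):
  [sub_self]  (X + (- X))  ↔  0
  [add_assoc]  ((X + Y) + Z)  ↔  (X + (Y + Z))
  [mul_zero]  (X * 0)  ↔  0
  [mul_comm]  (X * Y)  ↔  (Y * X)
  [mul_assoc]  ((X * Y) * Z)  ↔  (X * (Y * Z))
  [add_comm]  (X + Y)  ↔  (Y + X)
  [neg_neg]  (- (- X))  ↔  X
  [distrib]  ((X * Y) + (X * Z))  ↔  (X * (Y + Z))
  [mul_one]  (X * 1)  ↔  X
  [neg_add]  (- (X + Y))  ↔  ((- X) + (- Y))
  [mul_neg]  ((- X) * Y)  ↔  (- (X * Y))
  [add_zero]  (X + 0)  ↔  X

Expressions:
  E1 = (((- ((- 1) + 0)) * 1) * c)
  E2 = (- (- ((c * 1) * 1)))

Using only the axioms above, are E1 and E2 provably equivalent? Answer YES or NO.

step 1: mul_one (→) rewrites ((- ((- 1) + 0)) * 1) into (- ((- 1) + 0)), now ((- ((- 1) + 0)) * c)
step 2: add_zero (→) rewrites ((- 1) + 0) into (- 1), now ((- (- 1)) * c)
step 3: neg_neg (→) rewrites (- (- 1)) into 1, now (1 * c)
step 4: mul_one (←) rewrites (1 * c) into ((1 * c) * 1)
step 5: mul_comm (→) rewrites (1 * c) into (c * 1), now ((c * 1) * 1)
step 6: neg_neg (←) rewrites ((c * 1) * 1) into (- (- ((c * 1) * 1))), which is E2

YES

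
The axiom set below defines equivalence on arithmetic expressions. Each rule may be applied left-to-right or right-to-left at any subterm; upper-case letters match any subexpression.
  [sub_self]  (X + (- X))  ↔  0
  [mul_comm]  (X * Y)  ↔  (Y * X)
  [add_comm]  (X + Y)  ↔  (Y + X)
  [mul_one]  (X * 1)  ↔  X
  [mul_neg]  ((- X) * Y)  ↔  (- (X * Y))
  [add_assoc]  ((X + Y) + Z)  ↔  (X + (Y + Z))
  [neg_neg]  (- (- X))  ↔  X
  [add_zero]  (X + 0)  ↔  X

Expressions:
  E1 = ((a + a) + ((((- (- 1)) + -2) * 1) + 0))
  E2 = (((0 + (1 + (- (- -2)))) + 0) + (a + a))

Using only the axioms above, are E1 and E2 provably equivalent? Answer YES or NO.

YES

step 1: mul_one (→) rewrites (((- (- 1)) + -2) * 1) into ((- (- 1)) + -2), now ((a + a) + (((- (- 1)) + -2) + 0))
step 2: add_zero (→) rewrites (((- (- 1)) + -2) + 0) into ((- (- 1)) + -2), now ((a + a) + ((- (- 1)) + -2))
step 3: neg_neg (→) rewrites (- (- 1)) into 1, now ((a + a) + (1 + -2))
step 4: add_comm (→) rewrites ((a + a) + (1 + -2)) into ((1 + -2) + (a + a))
step 5: add_zero (←) rewrites (1 + -2) into ((1 + -2) + 0), now (((1 + -2) + 0) + (a + a))
step 6: add_zero (←) rewrites (1 + -2) into ((1 + -2) + 0), now ((((1 + -2) + 0) + 0) + (a + a))
step 7: add_comm (→) rewrites ((1 + -2) + 0) into (0 + (1 + -2)), now (((0 + (1 + -2)) + 0) + (a + a))
step 8: neg_neg (←) rewrites -2 into (- (- -2)), which is E2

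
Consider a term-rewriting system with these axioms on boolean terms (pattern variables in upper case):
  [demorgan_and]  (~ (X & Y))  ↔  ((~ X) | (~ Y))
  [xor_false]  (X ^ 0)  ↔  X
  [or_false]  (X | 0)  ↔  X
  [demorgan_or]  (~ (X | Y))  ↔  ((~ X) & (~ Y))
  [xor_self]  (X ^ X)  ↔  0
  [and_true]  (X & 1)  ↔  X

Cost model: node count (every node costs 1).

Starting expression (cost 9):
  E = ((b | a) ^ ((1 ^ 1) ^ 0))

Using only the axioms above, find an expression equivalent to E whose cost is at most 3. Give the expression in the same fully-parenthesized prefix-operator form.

(b | a)   [cost 3]

1. [xor_false →] ((1 ^ 1) ^ 0)  →  (1 ^ 1);  E = ((b | a) ^ (1 ^ 1))
2. [xor_self →] (1 ^ 1)  →  0;  E = ((b | a) ^ 0)
3. [xor_false →] ((b | a) ^ 0)  →  (b | a);  cost 3 ≤ 3, done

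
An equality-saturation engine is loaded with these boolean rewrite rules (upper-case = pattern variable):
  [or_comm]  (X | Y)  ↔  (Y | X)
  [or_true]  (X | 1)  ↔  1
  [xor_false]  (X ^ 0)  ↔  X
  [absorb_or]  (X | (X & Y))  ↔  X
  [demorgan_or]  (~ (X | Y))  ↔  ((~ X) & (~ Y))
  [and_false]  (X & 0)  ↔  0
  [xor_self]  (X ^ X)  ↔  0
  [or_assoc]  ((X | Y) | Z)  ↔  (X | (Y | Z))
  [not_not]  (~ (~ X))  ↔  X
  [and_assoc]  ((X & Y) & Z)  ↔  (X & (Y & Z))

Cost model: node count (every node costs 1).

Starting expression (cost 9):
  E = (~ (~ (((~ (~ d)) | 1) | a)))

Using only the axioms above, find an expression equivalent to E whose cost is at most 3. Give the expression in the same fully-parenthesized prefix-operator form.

(1 | a)   [cost 3]

(1) (~ (~ (((~ (~ d)) | 1) | a)))  =[not_not →]=  (((~ (~ d)) | 1) | a)
(2) (~ (~ d))  =[not_not →]=  d    ⊢ ((d | 1) | a)
(3) (d | 1)  =[or_true →]=  1    ⊢ cost 3, within 3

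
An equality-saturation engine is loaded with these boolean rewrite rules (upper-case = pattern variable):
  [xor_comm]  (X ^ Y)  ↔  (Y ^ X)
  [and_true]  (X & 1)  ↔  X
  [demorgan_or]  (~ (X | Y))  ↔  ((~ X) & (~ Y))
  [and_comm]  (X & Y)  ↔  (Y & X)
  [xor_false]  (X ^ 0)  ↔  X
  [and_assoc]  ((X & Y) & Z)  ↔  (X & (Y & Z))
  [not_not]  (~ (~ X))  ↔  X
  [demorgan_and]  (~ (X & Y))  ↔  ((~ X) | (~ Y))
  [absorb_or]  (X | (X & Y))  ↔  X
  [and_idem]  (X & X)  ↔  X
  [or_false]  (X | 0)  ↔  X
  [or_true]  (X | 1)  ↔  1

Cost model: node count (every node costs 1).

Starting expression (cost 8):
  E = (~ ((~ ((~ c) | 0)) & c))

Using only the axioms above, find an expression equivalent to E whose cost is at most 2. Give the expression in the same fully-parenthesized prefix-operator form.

(~ c)   [cost 2]

1. [or_false →] ((~ c) | 0)  →  (~ c);  E = (~ ((~ (~ c)) & c))
2. [not_not →] (~ (~ c))  →  c;  E = (~ (c & c))
3. [and_idem →] (c & c)  →  c;  cost 2 ≤ 2, done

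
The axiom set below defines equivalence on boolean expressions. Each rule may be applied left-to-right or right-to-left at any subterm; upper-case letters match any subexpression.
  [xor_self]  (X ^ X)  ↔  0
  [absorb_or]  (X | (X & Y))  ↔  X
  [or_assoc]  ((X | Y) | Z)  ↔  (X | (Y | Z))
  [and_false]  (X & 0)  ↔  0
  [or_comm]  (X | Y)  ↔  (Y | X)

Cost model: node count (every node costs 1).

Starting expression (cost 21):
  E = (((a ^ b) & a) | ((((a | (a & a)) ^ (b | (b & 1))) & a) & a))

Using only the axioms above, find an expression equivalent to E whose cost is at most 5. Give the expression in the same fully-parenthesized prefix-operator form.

(1) (a | (a & a))  =[absorb_or →]=  a    ⊢ (((a ^ b) & a) | (((a ^ (b | (b & 1))) & a) & a))
(2) (b | (b & 1))  =[absorb_or →]=  b    ⊢ (((a ^ b) & a) | (((a ^ b) & a) & a))
(3) (((a ^ b) & a) | (((a ^ b) & a) & a))  =[absorb_or →]=  ((a ^ b) & a)    ⊢ cost 5, within 5

((a ^ b) & a)   [cost 5]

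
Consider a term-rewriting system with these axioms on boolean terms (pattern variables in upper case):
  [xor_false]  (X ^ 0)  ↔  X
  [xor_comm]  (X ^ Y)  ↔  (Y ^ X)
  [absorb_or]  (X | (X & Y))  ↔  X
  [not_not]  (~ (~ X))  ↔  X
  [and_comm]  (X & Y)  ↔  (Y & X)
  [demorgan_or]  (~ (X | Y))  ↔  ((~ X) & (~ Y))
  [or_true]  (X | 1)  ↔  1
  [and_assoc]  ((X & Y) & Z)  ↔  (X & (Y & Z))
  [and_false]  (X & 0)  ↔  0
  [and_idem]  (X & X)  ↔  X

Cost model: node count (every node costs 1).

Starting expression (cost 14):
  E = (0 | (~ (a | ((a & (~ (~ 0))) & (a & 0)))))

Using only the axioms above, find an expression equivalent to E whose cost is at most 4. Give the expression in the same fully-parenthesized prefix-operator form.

step 1: not_not (→) rewrites (~ (~ 0)) into 0, now (0 | (~ (a | ((a & 0) & (a & 0)))))
step 2: and_idem (→) rewrites ((a & 0) & (a & 0)) into (a & 0), now (0 | (~ (a | (a & 0))))
step 3: absorb_or (→) rewrites (a | (a & 0)) into a, reaching cost 4 (bound 4)

(0 | (~ a))   [cost 4]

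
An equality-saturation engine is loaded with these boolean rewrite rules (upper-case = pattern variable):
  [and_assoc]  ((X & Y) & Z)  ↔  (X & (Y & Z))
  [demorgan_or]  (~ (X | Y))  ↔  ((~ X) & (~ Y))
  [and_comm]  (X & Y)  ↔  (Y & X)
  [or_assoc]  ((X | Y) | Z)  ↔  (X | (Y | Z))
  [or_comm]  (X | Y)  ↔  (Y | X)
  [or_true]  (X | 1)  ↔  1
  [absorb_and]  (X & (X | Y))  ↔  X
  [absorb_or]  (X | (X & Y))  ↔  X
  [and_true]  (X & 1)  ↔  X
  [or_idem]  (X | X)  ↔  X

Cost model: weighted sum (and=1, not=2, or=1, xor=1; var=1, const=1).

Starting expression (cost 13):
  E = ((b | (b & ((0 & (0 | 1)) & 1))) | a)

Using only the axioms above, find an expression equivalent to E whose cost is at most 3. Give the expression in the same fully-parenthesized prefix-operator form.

(b | a)   [cost 3]

(1) (0 & (0 | 1))  =[absorb_and →]=  0    ⊢ ((b | (b & (0 & 1))) | a)
(2) (0 & 1)  =[and_true →]=  0    ⊢ ((b | (b & 0)) | a)
(3) (b | (b & 0))  =[absorb_or →]=  b    ⊢ cost 3, within 3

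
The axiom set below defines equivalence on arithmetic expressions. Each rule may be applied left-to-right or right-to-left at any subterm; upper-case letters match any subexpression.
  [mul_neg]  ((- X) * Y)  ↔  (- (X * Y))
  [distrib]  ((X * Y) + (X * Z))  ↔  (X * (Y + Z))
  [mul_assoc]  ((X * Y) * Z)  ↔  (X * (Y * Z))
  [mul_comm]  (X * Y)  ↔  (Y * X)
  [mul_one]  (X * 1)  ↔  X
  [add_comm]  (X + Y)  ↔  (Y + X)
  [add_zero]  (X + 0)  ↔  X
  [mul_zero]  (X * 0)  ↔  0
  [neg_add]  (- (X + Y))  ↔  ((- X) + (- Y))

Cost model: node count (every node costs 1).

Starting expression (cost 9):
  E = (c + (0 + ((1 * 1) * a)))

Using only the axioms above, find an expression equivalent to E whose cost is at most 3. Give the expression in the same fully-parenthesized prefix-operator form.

(1) (1 * 1)  =[mul_one →]=  1    ⊢ (c + (0 + (1 * a)))
(2) (0 + (1 * a))  =[add_comm →]=  ((1 * a) + 0)    ⊢ (c + ((1 * a) + 0))
(3) (1 * a)  =[mul_comm →]=  (a * 1)    ⊢ (c + ((a * 1) + 0))
(4) ((a * 1) + 0)  =[add_zero →]=  (a * 1)    ⊢ (c + (a * 1))
(5) (a * 1)  =[mul_one →]=  a    ⊢ cost 3, within 3

(c + a)   [cost 3]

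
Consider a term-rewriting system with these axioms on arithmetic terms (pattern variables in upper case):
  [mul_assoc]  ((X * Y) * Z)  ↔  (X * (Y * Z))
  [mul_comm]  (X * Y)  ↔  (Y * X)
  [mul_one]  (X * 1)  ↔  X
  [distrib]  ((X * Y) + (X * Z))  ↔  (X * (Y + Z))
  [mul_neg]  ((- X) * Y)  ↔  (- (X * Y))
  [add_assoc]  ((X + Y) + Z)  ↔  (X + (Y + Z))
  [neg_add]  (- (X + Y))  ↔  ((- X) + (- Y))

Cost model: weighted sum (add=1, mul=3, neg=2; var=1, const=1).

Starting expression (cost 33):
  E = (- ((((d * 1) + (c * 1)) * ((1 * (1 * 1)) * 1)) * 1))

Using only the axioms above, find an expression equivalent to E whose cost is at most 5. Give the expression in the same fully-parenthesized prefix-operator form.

(1) (1 * 1)  =[mul_one →]=  1    ⊢ (- ((((d * 1) + (c * 1)) * ((1 * 1) * 1)) * 1))
(2) (c * 1)  =[mul_one →]=  c    ⊢ (- ((((d * 1) + c) * ((1 * 1) * 1)) * 1))
(3) (1 * 1)  =[mul_one →]=  1    ⊢ (- ((((d * 1) + c) * (1 * 1)) * 1))
(4) (d * 1)  =[mul_one →]=  d    ⊢ (- (((d + c) * (1 * 1)) * 1))
(5) (1 * 1)  =[mul_one →]=  1    ⊢ (- (((d + c) * 1) * 1))
(6) (((d + c) * 1) * 1)  =[mul_one →]=  ((d + c) * 1)    ⊢ (- ((d + c) * 1))
(7) ((d + c) * 1)  =[mul_one →]=  (d + c)    ⊢ cost 5, within 5

(- (d + c))   [cost 5]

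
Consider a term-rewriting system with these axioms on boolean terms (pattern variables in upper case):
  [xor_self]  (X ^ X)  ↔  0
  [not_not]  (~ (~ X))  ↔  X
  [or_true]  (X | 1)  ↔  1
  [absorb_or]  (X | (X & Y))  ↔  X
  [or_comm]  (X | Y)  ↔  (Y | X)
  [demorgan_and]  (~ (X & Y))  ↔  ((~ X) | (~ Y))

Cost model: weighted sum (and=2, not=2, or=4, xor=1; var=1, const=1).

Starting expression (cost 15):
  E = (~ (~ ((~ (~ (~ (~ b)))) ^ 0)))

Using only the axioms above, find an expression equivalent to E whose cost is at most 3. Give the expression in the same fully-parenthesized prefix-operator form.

(b ^ 0)   [cost 3]

step 1: not_not (→) rewrites (~ (~ (~ (~ b)))) into (~ (~ b)), now (~ (~ ((~ (~ b)) ^ 0)))
step 2: not_not (→) rewrites (~ (~ b)) into b, now (~ (~ (b ^ 0)))
step 3: not_not (→) rewrites (~ (~ (b ^ 0))) into (b ^ 0), reaching cost 3 (bound 3)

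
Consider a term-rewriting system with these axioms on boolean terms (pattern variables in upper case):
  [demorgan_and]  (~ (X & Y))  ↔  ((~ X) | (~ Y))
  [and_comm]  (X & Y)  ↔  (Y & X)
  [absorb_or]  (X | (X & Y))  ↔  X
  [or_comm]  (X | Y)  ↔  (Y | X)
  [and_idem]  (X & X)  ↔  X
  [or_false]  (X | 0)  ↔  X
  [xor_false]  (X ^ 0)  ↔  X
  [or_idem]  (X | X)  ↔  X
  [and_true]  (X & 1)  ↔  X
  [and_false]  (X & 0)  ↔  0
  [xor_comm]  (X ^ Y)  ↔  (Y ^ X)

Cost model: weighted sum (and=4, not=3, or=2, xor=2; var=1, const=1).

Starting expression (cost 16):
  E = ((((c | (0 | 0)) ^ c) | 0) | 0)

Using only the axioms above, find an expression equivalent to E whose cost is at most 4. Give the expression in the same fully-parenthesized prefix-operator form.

(1) (0 | 0)  =[or_false →]=  0    ⊢ ((((c | 0) ^ c) | 0) | 0)
(2) (c | 0)  =[or_false →]=  c    ⊢ (((c ^ c) | 0) | 0)
(3) ((c ^ c) | 0)  =[or_false →]=  (c ^ c)    ⊢ ((c ^ c) | 0)
(4) ((c ^ c) | 0)  =[or_false →]=  (c ^ c)    ⊢ cost 4, within 4

(c ^ c)   [cost 4]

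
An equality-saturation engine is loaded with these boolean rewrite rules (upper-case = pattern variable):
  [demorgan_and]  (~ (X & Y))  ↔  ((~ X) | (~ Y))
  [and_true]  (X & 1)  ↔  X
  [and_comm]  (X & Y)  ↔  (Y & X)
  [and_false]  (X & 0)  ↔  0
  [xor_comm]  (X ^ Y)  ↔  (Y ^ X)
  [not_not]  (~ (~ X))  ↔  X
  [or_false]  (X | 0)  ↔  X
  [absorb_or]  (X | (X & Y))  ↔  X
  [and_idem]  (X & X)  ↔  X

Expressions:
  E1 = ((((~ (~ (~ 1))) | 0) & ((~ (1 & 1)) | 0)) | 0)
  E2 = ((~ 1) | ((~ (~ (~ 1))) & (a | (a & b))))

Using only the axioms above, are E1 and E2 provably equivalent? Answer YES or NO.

YES

step 1: or_false (→) rewrites ((((~ (~ (~ 1))) | 0) & ((~ (1 & 1)) | 0)) | 0) into (((~ (~ (~ 1))) | 0) & ((~ (1 & 1)) | 0))
step 2: and_idem (→) rewrites (1 & 1) into 1, now (((~ (~ (~ 1))) | 0) & ((~ 1) | 0))
step 3: not_not (→) rewrites (~ (~ 1)) into 1, now (((~ 1) | 0) & ((~ 1) | 0))
step 4: and_idem (→) rewrites (((~ 1) | 0) & ((~ 1) | 0)) into ((~ 1) | 0)
step 5: or_false (→) rewrites ((~ 1) | 0) into (~ 1)
step 6: absorb_or (←) rewrites (~ 1) into ((~ 1) | ((~ 1) & a))
step 7: absorb_or (←) rewrites a into (a | (a & b)), now ((~ 1) | ((~ 1) & (a | (a & b))))
step 8: not_not (←) rewrites 1 into (~ (~ 1)), which is E2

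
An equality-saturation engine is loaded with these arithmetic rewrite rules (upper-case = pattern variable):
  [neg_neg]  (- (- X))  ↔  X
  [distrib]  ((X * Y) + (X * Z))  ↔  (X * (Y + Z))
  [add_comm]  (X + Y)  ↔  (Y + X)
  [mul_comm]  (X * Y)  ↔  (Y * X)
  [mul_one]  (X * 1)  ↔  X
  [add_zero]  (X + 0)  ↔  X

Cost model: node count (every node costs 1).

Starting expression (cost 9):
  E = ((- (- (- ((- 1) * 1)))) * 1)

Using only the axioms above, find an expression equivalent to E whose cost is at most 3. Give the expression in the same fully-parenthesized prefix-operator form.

1. [mul_one →] ((- 1) * 1)  →  (- 1);  E = ((- (- (- (- 1)))) * 1)
2. [neg_neg →] (- (- 1))  →  1;  E = ((- (- 1)) * 1)
3. [mul_one →] ((- (- 1)) * 1)  →  (- (- 1));  cost 3 ≤ 3, done

(- (- 1))   [cost 3]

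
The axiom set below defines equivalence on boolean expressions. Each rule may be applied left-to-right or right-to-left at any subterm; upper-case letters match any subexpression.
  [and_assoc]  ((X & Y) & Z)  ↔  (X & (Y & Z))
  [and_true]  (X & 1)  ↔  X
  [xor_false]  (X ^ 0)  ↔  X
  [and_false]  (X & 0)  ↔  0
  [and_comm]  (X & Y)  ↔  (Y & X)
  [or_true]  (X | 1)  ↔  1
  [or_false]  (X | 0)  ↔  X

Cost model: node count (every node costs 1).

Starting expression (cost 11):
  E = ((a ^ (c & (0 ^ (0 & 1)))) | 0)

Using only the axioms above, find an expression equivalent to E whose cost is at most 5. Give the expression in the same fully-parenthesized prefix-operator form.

(a ^ (c & 0))   [cost 5]

1. [and_true →] (0 & 1)  →  0;  E = ((a ^ (c & (0 ^ 0))) | 0)
2. [xor_false →] (0 ^ 0)  →  0;  E = ((a ^ (c & 0)) | 0)
3. [or_false →] ((a ^ (c & 0)) | 0)  →  (a ^ (c & 0));  cost 5 ≤ 5, done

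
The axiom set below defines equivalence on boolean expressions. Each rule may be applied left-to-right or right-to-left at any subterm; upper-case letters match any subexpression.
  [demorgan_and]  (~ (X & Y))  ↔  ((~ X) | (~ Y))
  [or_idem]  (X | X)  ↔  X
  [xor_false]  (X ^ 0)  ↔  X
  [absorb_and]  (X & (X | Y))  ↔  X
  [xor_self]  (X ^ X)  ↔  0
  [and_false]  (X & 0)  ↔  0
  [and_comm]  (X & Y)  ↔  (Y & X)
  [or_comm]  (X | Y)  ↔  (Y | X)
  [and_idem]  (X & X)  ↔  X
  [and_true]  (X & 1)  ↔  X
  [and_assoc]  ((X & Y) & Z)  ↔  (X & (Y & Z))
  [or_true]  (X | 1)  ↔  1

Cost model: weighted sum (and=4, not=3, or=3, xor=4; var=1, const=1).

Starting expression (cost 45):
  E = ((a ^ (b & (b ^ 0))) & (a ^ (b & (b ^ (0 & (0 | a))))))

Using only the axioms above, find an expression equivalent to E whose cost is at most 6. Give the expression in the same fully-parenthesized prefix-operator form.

(a ^ b)   [cost 6]

(1) (0 & (0 | a))  =[absorb_and →]=  0    ⊢ ((a ^ (b & (b ^ 0))) & (a ^ (b & (b ^ 0))))
(2) ((a ^ (b & (b ^ 0))) & (a ^ (b & (b ^ 0))))  =[and_idem →]=  (a ^ (b & (b ^ 0)))
(3) (b ^ 0)  =[xor_false →]=  b    ⊢ (a ^ (b & b))
(4) (b & b)  =[and_idem →]=  b    ⊢ cost 6, within 6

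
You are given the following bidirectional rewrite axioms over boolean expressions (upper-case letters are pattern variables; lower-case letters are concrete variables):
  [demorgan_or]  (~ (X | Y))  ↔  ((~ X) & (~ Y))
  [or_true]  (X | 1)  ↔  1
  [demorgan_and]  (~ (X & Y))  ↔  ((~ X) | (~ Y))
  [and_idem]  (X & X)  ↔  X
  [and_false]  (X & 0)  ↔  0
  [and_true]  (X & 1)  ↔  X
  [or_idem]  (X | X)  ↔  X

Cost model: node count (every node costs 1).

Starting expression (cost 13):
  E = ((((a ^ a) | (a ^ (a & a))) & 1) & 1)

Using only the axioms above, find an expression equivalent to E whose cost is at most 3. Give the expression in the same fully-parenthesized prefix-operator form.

(1) (a & a)  =[and_idem →]=  a    ⊢ ((((a ^ a) | (a ^ a)) & 1) & 1)
(2) ((((a ^ a) | (a ^ a)) & 1) & 1)  =[and_true →]=  (((a ^ a) | (a ^ a)) & 1)
(3) ((a ^ a) | (a ^ a))  =[or_idem →]=  (a ^ a)    ⊢ ((a ^ a) & 1)
(4) ((a ^ a) & 1)  =[and_true →]=  (a ^ a)    ⊢ cost 3, within 3

(a ^ a)   [cost 3]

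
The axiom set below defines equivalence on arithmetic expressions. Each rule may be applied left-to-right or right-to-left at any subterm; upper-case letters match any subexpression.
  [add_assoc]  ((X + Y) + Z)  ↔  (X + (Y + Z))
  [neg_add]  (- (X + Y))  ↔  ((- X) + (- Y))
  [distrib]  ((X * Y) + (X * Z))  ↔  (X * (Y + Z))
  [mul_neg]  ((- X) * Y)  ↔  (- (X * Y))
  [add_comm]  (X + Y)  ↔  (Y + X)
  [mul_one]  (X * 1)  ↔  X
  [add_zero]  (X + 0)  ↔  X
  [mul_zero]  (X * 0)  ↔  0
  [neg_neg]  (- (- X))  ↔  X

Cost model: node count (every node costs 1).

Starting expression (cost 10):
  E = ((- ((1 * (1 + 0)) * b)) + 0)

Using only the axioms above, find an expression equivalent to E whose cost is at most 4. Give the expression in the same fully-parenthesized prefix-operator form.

(- (1 * b))   [cost 4]

1. [add_zero →] (1 + 0)  →  1;  E = ((- ((1 * 1) * b)) + 0)
2. [mul_one →] (1 * 1)  →  1;  E = ((- (1 * b)) + 0)
3. [add_zero →] ((- (1 * b)) + 0)  →  (- (1 * b));  cost 4 ≤ 4, done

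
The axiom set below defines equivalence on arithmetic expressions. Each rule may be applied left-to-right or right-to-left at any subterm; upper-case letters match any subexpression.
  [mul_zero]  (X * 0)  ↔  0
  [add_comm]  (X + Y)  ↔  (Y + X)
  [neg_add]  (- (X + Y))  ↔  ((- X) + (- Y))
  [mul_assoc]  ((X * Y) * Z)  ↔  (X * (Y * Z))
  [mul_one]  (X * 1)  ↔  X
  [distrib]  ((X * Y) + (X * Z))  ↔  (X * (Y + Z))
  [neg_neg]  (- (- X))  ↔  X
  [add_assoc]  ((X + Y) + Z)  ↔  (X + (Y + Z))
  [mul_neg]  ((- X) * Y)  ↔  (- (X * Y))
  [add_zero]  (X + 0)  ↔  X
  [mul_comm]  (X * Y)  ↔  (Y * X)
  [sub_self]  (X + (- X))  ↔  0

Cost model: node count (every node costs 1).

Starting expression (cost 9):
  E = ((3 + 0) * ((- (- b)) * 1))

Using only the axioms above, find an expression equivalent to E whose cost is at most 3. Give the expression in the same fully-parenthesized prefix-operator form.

step 1: mul_one (→) rewrites ((- (- b)) * 1) into (- (- b)), now ((3 + 0) * (- (- b)))
step 2: neg_neg (→) rewrites (- (- b)) into b, now ((3 + 0) * b)
step 3: add_zero (→) rewrites (3 + 0) into 3, reaching cost 3 (bound 3)

(3 * b)   [cost 3]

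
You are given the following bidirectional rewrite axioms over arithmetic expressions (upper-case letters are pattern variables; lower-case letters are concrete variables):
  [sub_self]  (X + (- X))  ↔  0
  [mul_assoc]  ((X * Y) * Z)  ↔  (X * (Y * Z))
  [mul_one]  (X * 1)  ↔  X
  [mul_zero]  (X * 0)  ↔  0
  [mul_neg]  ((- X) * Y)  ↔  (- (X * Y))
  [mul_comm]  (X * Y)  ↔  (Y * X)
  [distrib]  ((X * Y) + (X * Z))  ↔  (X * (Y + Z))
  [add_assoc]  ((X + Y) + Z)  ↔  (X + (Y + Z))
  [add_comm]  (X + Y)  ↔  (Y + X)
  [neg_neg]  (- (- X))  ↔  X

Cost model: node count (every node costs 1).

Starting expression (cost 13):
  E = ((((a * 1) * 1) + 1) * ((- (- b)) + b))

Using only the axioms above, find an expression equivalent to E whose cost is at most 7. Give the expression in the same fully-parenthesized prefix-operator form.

((a + 1) * (b + b))   [cost 7]

step 1: neg_neg (→) rewrites (- (- b)) into b, now ((((a * 1) * 1) + 1) * (b + b))
step 2: mul_one (→) rewrites (a * 1) into a, now (((a * 1) + 1) * (b + b))
step 3: mul_one (→) rewrites (a * 1) into a, reaching cost 7 (bound 7)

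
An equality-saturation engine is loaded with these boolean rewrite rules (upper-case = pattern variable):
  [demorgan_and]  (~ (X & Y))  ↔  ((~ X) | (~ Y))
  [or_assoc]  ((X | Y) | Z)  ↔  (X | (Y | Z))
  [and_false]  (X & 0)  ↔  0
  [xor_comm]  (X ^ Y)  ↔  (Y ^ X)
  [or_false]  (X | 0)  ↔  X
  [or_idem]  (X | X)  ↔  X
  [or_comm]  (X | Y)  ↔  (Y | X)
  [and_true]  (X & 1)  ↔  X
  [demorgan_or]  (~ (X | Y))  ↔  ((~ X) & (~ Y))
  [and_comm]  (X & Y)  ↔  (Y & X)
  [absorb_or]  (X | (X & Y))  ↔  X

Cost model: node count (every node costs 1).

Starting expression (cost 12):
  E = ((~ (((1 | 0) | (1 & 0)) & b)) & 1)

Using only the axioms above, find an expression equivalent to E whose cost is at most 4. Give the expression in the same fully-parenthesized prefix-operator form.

(~ (1 & b))   [cost 4]

step 1: or_false (→) rewrites (1 | 0) into 1, now ((~ ((1 | (1 & 0)) & b)) & 1)
step 2: and_true (→) rewrites ((~ ((1 | (1 & 0)) & b)) & 1) into (~ ((1 | (1 & 0)) & b))
step 3: absorb_or (→) rewrites (1 | (1 & 0)) into 1, reaching cost 4 (bound 4)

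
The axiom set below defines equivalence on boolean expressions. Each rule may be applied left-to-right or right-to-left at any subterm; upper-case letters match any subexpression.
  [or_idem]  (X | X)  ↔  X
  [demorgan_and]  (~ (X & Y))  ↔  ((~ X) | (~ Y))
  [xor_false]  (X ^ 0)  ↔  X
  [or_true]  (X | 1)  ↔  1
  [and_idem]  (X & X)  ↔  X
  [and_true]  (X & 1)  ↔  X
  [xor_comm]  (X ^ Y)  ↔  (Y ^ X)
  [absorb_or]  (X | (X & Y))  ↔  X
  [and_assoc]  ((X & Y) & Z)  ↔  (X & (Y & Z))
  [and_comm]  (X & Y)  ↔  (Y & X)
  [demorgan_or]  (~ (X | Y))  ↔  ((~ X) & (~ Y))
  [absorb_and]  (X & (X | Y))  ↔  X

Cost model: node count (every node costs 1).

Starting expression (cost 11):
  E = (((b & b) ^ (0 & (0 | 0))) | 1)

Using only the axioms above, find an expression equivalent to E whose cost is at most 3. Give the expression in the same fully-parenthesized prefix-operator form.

(b | 1)   [cost 3]

(1) (0 & (0 | 0))  =[absorb_and →]=  0    ⊢ (((b & b) ^ 0) | 1)
(2) ((b & b) ^ 0)  =[xor_false →]=  (b & b)    ⊢ ((b & b) | 1)
(3) (b & b)  =[and_idem →]=  b    ⊢ cost 3, within 3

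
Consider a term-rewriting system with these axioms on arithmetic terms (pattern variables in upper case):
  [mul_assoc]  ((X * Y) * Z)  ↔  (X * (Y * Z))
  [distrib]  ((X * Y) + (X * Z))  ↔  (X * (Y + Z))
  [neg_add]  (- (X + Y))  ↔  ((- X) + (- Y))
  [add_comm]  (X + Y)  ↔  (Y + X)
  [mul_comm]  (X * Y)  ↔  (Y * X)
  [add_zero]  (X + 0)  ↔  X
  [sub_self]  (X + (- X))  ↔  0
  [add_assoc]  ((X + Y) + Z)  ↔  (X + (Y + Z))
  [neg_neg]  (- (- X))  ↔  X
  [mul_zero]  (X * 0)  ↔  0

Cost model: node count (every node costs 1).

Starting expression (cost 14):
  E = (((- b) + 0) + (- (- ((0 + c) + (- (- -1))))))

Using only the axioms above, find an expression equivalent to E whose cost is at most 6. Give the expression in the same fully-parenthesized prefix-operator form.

((- b) + (c + -1))   [cost 6]

1. [neg_neg →] (- (- ((0 + c) + (- (- -1)))))  →  ((0 + c) + (- (- -1)));  E = (((- b) + 0) + ((0 + c) + (- (- -1))))
2. [add_comm →] (0 + c)  →  (c + 0);  E = (((- b) + 0) + ((c + 0) + (- (- -1))))
3. [neg_neg →] (- (- -1))  →  -1;  E = (((- b) + 0) + ((c + 0) + -1))
4. [add_zero →] (c + 0)  →  c;  E = (((- b) + 0) + (c + -1))
5. [add_zero →] ((- b) + 0)  →  (- b);  cost 6 ≤ 6, done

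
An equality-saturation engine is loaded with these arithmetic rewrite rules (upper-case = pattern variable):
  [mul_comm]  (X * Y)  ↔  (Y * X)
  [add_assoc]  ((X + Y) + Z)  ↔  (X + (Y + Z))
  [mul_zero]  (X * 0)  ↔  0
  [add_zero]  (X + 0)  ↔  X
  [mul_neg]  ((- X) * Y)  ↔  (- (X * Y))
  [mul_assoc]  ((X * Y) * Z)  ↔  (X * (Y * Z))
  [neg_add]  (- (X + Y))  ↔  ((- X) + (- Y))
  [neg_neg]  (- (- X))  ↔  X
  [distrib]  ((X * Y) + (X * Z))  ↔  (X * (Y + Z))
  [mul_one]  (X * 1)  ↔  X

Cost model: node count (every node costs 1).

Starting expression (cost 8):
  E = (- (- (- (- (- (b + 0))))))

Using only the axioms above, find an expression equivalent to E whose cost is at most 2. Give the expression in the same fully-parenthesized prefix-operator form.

(1) (b + 0)  =[add_zero →]=  b    ⊢ (- (- (- (- (- b)))))
(2) (- (- (- b)))  =[neg_neg →]=  (- b)    ⊢ (- (- (- b)))
(3) (- (- b))  =[neg_neg →]=  b    ⊢ cost 2, within 2

(- b)   [cost 2]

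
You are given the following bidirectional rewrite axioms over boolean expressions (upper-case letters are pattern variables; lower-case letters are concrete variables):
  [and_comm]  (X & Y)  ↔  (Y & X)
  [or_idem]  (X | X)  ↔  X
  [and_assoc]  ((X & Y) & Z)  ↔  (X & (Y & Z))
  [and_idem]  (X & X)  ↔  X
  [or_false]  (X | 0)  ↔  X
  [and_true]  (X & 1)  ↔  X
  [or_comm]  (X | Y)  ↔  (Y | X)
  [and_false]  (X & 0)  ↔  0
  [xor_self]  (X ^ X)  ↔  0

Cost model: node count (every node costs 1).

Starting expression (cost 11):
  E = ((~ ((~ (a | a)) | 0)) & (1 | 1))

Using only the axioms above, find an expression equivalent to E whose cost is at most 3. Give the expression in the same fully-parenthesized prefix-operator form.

(1) (a | a)  =[or_idem →]=  a    ⊢ ((~ ((~ a) | 0)) & (1 | 1))
(2) (1 | 1)  =[or_idem →]=  1    ⊢ ((~ ((~ a) | 0)) & 1)
(3) ((~ ((~ a) | 0)) & 1)  =[and_true →]=  (~ ((~ a) | 0))
(4) ((~ a) | 0)  =[or_false →]=  (~ a)    ⊢ cost 3, within 3

(~ (~ a))   [cost 3]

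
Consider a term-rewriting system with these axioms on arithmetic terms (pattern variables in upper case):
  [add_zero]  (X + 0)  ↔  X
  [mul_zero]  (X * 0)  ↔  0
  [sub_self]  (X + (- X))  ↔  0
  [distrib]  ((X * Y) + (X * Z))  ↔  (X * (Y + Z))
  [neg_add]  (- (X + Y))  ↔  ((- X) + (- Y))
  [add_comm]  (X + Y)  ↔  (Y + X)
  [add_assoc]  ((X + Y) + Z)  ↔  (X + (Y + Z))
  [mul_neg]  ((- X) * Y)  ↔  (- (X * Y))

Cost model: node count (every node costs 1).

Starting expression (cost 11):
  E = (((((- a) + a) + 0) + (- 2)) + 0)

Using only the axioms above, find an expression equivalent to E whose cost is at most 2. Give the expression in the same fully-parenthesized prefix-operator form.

(- 2)   [cost 2]

step 1: add_zero (→) rewrites (((- a) + a) + 0) into ((- a) + a), now ((((- a) + a) + (- 2)) + 0)
step 2: add_comm (→) rewrites ((- a) + a) into (a + (- a)), now (((a + (- a)) + (- 2)) + 0)
step 3: add_assoc (→) rewrites (((a + (- a)) + (- 2)) + 0) into ((a + (- a)) + ((- 2) + 0))
step 4: add_zero (→) rewrites ((- 2) + 0) into (- 2), now ((a + (- a)) + (- 2))
step 5: sub_self (→) rewrites (a + (- a)) into 0, now (0 + (- 2))
step 6: add_comm (→) rewrites (0 + (- 2)) into ((- 2) + 0)
step 7: add_zero (→) rewrites ((- 2) + 0) into (- 2), reaching cost 2 (bound 2)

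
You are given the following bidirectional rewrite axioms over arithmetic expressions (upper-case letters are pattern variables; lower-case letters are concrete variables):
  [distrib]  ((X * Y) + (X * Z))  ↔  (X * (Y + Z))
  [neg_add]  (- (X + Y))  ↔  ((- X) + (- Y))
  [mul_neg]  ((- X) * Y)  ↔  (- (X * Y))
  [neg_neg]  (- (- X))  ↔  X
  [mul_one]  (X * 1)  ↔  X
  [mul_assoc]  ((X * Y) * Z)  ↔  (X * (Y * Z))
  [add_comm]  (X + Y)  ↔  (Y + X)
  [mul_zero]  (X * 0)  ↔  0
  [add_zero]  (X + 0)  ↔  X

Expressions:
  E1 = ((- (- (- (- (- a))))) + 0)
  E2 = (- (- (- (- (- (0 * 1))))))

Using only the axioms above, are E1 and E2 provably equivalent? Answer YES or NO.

Every axiom is a valid identity, so a rewrite proof would force E1 and E2 to agree under every assignment.
At a=1: E1 = -1 but E2 = 0; they differ, so no derivation exists.

NO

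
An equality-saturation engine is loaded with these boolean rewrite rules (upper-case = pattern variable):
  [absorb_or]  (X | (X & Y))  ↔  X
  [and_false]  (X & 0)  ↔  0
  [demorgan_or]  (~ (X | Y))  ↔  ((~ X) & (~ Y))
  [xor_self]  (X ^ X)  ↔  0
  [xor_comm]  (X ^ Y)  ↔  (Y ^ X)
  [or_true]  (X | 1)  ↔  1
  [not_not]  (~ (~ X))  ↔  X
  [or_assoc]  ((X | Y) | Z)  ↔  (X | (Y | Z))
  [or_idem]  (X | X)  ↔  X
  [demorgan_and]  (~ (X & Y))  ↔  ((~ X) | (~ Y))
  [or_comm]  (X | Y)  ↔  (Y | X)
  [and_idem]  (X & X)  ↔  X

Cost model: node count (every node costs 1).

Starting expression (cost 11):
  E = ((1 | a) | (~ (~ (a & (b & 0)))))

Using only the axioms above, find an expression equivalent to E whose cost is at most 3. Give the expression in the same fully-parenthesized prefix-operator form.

(1) (~ (~ (a & (b & 0))))  =[not_not →]=  (a & (b & 0))    ⊢ ((1 | a) | (a & (b & 0)))
(2) ((1 | a) | (a & (b & 0)))  =[or_assoc →]=  (1 | (a | (a & (b & 0))))
(3) (b & 0)  =[and_false →]=  0    ⊢ (1 | (a | (a & 0)))
(4) (a | (a & 0))  =[absorb_or →]=  a    ⊢ cost 3, within 3

(1 | a)   [cost 3]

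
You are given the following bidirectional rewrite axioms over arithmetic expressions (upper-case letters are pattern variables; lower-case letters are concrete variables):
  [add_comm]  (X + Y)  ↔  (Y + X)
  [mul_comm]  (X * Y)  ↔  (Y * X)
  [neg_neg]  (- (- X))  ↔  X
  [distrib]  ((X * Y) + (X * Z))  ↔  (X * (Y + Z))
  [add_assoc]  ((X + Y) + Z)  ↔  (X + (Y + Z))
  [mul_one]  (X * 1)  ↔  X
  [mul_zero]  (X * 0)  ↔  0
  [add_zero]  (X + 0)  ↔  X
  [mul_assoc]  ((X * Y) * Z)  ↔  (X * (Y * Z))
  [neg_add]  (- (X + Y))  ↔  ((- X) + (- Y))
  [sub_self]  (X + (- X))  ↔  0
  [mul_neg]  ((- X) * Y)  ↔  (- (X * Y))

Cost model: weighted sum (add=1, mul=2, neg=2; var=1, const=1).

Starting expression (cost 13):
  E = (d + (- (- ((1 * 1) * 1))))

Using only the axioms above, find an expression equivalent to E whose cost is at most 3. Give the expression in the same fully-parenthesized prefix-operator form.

(d + 1)   [cost 3]

1. [neg_neg →] (- (- ((1 * 1) * 1)))  →  ((1 * 1) * 1);  E = (d + ((1 * 1) * 1))
2. [mul_one →] (1 * 1)  →  1;  E = (d + (1 * 1))
3. [mul_one →] (1 * 1)  →  1;  cost 3 ≤ 3, done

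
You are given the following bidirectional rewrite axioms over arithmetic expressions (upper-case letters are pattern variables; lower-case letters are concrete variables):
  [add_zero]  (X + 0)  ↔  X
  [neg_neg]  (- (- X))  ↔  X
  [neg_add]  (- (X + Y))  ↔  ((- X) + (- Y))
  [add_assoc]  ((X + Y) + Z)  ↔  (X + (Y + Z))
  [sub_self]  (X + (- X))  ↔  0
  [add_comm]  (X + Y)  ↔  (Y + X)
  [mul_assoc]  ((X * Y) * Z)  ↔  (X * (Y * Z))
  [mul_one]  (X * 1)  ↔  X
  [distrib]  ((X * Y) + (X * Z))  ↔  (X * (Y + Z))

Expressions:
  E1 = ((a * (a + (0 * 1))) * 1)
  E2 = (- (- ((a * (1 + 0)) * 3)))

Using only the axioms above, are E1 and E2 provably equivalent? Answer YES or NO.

NO

Every axiom is a valid identity, so a rewrite proof would force E1 and E2 to agree under every assignment.
At a=1: E1 = 1 but E2 = 3; they differ, so no derivation exists.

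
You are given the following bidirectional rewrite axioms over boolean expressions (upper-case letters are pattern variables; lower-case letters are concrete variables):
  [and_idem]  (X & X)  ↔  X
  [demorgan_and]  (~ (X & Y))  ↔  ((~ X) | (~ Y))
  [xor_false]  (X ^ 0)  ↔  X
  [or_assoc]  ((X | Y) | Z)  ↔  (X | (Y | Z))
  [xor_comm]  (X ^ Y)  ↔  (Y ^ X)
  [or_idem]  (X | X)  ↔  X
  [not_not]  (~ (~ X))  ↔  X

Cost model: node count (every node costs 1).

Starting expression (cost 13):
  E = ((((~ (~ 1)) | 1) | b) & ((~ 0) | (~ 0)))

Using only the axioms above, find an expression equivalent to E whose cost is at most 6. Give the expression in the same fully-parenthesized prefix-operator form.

step 1: not_not (→) rewrites (~ (~ 1)) into 1, now (((1 | 1) | b) & ((~ 0) | (~ 0)))
step 2: or_idem (→) rewrites ((~ 0) | (~ 0)) into (~ 0), now (((1 | 1) | b) & (~ 0))
step 3: or_idem (→) rewrites (1 | 1) into 1, reaching cost 6 (bound 6)

((1 | b) & (~ 0))   [cost 6]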